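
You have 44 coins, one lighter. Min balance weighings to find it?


Each weighing has 3 outcomes (left heavy / balance / right heavy), so k weighings distinguish at most 3^k cases; splitting into three near-equal groups achieves this.
Need 3^k ≥ 44: 3^3 = 27 < 44 ≤ 3^4 = 81
k = ⌈log₃(44)⌉ = 4

4


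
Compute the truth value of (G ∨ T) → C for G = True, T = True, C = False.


G = True, T = True, C = False
Step 1: G ∨ T = True OR True = True
Step 2: (True) → C: false only when antecedent=True and C=False.
Result: False

False


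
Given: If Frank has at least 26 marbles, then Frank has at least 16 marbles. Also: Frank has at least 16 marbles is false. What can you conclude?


Modus tollens: P → Q, ¬Q ⊢ ¬P
P: Frank has at least 26 marbles
Q: Frank has at least 16 marbles
We have P → Q and Q is false.
By modus tollens, P must be false.

It is not the case that Frank has at least 26 marbles


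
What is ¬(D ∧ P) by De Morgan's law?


De Morgan's law: ¬(P ∧ Q) ≡ ¬P ∨ ¬Q
¬(D ∧ P) = ¬D ∨ ¬P

¬D ∨ ¬P


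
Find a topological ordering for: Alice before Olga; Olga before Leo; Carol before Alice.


Constraints: Alice before Olga; Olga before Leo; Carol before Alice
Method: repeatedly schedule the remaining task that has no remaining task required before it.
  Step 1: remaining {Alice, Olga, Carol, Leo}; every task except Carol still has a predecessor pending → schedule Carol.
  Step 2: remaining {Alice, Olga, Leo}; every task except Alice still has a predecessor pending → schedule Alice.
  Step 3: remaining {Olga, Leo}; every task except Olga still has a predecessor pending → schedule Olga.
  Step 4: only Leo remains → schedule Leo.
Resulting order:

Carol → Alice → Olga → Leo


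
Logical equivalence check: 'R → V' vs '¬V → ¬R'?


Expression 1: R → V
Expression 2: ¬V → ¬R
Truth table (R V | Expr1 Expr2):
  T T |   T     T
  T F |   F     F
  F T |   T     T
  F F |   T     T
All 4 rows agree, so the expressions are logically equivalent.

Yes


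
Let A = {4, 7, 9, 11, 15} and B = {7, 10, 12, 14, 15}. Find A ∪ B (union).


A = {4, 7, 9, 11, 15}
B = {7, 10, 12, 14, 15}
Operation: union
All elements combined: 4, 7, 9, 10, 11, 12, 14, 15

{4, 7, 9, 10, 11, 12, 14, 15}


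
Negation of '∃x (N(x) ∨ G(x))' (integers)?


Original: ∃x (N(x) ∨ G(x))
Rule: ¬∀→∃, ¬∃→∀, negate predicate.
Negation: ∀x (¬N(x) ∧ ¬G(x))

∀x (¬N(x) ∧ ¬G(x))


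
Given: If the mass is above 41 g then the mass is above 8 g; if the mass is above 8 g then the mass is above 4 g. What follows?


Hypothetical syllogism: P → Q, Q → R ⊢ P → R
Premise 1: the mass is above 41 g → the mass is above 8 g
Premise 2: the mass is above 8 g → the mass is above 4 g
Chain the implications: the middle term (the mass is above 8 g) links the two.
Conclusion: If the mass is above 41 g, then the mass is above 4 g.

If the mass is above 41 g, then the mass is above 4 g.


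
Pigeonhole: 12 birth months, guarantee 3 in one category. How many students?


Pigeonhole: to guarantee k in one of n categories, need (k-1)×n + 1.
k = 3, n = 12
Minimum = (3-1) × 12 + 1 = 2 × 12 + 1

25


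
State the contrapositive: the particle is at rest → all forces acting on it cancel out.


Original: If the particle is at rest, then all forces acting on it cancel out
Contrapositive: If ¬Q, then ¬P
Negate Q: not (all forces acting on it cancel out)
Negate P: not (the particle is at rest)

If not (all forces acting on it cancel out), then not (the particle is at rest).


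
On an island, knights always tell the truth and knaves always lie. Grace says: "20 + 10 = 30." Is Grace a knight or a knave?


Statement: "20 + 10 = 30."
Actual: 20 + 10 = 30
Claimed: 30
Statement is TRUE → Grace tells the truth → Knight

Knight


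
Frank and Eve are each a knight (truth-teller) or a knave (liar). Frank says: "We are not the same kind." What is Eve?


Frank says: "We are not the same kind."
Case 1: Frank is a Knight (truth-teller)
  Statement is true → they ARE different → Eve is a Knave
Case 2: Frank is a Knave (liar)
  Statement is false → they are NOT different → Eve is a Knave
In both cases, Eve is a Knave.

Knave


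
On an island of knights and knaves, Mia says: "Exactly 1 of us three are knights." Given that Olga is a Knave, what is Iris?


Mia claims exactly 1 knights among Mia, Olga, Iris.
Given: Olga is a Knave.

Case 1: Mia is a Knight (tells truth)
  Then exactly 1 of the three are knights.
  Counting Mia, Olga: 1 knight(s) so far. Need 0 more → Iris = Knave.
Case 2: Mia is a Knave (lies)
  Then the count is NOT 1.
  If Iris = Knight, count = 1 = 1 → claim would be true, contradicts lie.
  If Iris = Knave, count = 0 ≠ 1 → lie confirmed ✓

Iris is a Knave.

Knave


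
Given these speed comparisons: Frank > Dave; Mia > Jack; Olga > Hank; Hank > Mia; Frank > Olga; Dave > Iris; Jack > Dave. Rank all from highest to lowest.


Constraints: Frank > Dave; Mia > Jack; Olga > Hank; Hank > Mia; Frank > Olga; Dave > Iris; Jack > Dave
Method: at each step, the next-highest is the one remaining person who never appears on the smaller side of a constraint between remaining people.
  Step 1: remaining {Mia, Dave, Frank, Hank, Jack, Olga, Iris}; on the smaller side: {Mia, Dave, Hank, Jack, Olga, Iris} → Frank is next (Frank > Dave; Frank > Olga).
  Step 2: remaining {Mia, Dave, Hank, Jack, Olga, Iris}; on the smaller side: {Mia, Dave, Hank, Jack, Iris} → Olga is next (Olga > Hank).
  Step 3: remaining {Mia, Dave, Hank, Jack, Iris}; on the smaller side: {Mia, Dave, Jack, Iris} → Hank is next (Hank > Mia).
  Step 4: remaining {Mia, Dave, Jack, Iris}; on the smaller side: {Dave, Jack, Iris} → Mia is next (Mia > Jack).
  Step 5: remaining {Dave, Jack, Iris}; on the smaller side: {Dave, Iris} → Jack is next (Jack > Dave).
  Step 6: remaining {Dave, Iris}; on the smaller side: {Iris} → Dave is next (Dave > Iris).
  Step 7: only Iris remains → lowest.
Final ranking (highest to lowest):

Frank > Olga > Hank > Mia > Jack > Dave > Iris


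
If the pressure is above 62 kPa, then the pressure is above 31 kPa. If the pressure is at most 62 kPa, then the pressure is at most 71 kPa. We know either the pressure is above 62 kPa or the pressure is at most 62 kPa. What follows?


Constructive dilemma: (P → Q) ∧ (R → S), P ∨ R ⊢ Q ∨ S
Premise 1: the pressure is above 62 kPa → the pressure is above 31 kPa
Premise 2: the pressure is at most 62 kPa → the pressure is at most 71 kPa
Premise 3: the pressure is above 62 kPa ∨ the pressure is at most 62 kPa
Case 1: Assuming the pressure is above 62 kPa, then by Premise 1, the pressure is above 31 kPa.
Case 2: Assuming the pressure is at most 62 kPa, then by Premise 2, the pressure is at most 71 kPa.
Since one of the pressure is above 62 kPa or the pressure is at most 62 kPa must hold, we get the pressure is above 31 kPa or the pressure is at most 71 kPa.

The pressure is above 31 kPa or the pressure is at most 71 kPa.


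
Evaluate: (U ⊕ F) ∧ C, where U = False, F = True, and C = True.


U = False, F = True, C = True
Step 1: U ⊕ F = False XOR True = True
Step 2: True ∧ C = True AND True = True
XOR true when exactly one of U,F is true; then AND with C.

True


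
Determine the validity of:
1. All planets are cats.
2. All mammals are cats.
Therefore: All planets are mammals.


Premise 1: All planets are cats.
Premise 2: All mammals are cats.
Conclusion: All planets are mammals.
Fallacy: undistributed middle. cats is predicate in both.
Counterexample: planets and mammals could be disjoint subsets of cats.

Invalid


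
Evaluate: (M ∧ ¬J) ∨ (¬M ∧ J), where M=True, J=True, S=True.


M = True, J = True, S = True
Expression: (M ∧ ¬J) ∨ (¬M ∧ J)
Step 1: ¬J = NOT True = False
Step 2: M ∧ ¬J = True AND False = False
Step 3: ¬M = NOT True = False
Step 4: ¬M ∧ J = False AND True = False
Step 5: (False) ∨ (False) = False OR False = False

False


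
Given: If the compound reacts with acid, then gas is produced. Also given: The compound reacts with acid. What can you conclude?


Modus ponens: P → Q, P ⊢ Q
P: the compound reacts with acid
Q: gas is produced
We have P → Q and P is true.
By modus ponens, Q must be true.

Gas is produced


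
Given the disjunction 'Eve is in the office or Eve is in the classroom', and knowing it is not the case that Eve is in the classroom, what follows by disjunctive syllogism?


Disjunctive syllogism: P ∨ Q, ¬P ⊢ Q
Disjunction: Eve is in the office ∨ Eve is in the classroom
We know it is not the case that Eve is in the classroom.
By disjunctive syllogism, the other disjunct must be true.

Eve is in the office


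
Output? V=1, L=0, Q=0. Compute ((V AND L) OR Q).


V AND L = 1&0 = 0
0 OR 0 = 0

0


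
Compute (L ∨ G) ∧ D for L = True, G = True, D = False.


L = True, G = True, D = False
Step 1: L ∨ G = True OR True = True
Step 2: True ∧ D = True AND False = False
OR is true when at least one operand is true; AND requires both.

False


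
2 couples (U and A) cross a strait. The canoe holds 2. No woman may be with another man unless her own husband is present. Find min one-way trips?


Label couples U and A.
1. WU+WA → (far: WU,WA; near: HU,HA)
2. WU ←   (far: WA; near: HU,HA,WU)
3. HU+HA → (far: HU,HA,WA; near: WU)
4. HU ←   (far: HA,WA; near: HU,WU)  — HU returns, since WU is alone on near bank
5. HU+WU → (far: all four; near: empty)
Every state respects the constraint.
Minimum trips = 5

5


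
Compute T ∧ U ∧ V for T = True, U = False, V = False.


T = True, U = False, V = False
Step 1: T ∧ U = True AND False = False
Step 2: (False) ∧ V = (False) AND False = False
AND is true only when ALL operands are true.

False


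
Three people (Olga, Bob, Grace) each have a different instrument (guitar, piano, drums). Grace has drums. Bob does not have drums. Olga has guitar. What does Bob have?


From clues:
  Grace → drums
  Olga → guitar
By elimination, Bob gets the remaining.

piano


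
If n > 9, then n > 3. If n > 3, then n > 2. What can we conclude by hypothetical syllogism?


Hypothetical syllogism: P → Q, Q → R ⊢ P → R
Premise 1: n > 9 → n > 3
Premise 2: n > 3 → n > 2
Chain the implications: the middle term (n > 3) links the two.
Conclusion: If n > 9, then n > 2.

If n > 9, then n > 2.


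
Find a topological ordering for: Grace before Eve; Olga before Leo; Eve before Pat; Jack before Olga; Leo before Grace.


Constraints: Grace before Eve; Olga before Leo; Eve before Pat; Jack before Olga; Leo before Grace
Method: repeatedly schedule the remaining task that has no remaining task required before it.
  Step 1: remaining {Eve, Leo, Grace, Pat, Olga, Jack}; every task except Jack still has a predecessor pending → schedule Jack.
  Step 2: remaining {Eve, Leo, Grace, Pat, Olga}; every task except Olga still has a predecessor pending → schedule Olga.
  Step 3: remaining {Eve, Leo, Grace, Pat}; every task except Leo still has a predecessor pending → schedule Leo.
  Step 4: remaining {Eve, Grace, Pat}; every task except Grace still has a predecessor pending → schedule Grace.
  Step 5: remaining {Eve, Pat}; every task except Eve still has a predecessor pending → schedule Eve.
  Step 6: only Pat remains → schedule Pat.
Resulting order:

Jack → Olga → Leo → Grace → Eve → Pat


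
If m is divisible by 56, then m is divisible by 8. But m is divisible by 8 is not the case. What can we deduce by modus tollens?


Modus tollens: P → Q, ¬Q ⊢ ¬P
P: m is divisible by 56
Q: m is divisible by 8
We have P → Q and Q is false.
By modus tollens, P must be false.

It is not the case that m is divisible by 56


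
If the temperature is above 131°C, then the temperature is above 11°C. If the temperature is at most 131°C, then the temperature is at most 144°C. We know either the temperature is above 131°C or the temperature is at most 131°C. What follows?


Constructive dilemma: (P → Q) ∧ (R → S), P ∨ R ⊢ Q ∨ S
Premise 1: the temperature is above 131°C → the temperature is above 11°C
Premise 2: the temperature is at most 131°C → the temperature is at most 144°C
Premise 3: the temperature is above 131°C ∨ the temperature is at most 131°C
Case 1: Assuming the temperature is above 131°C, then by Premise 1, the temperature is above 11°C.
Case 2: Assuming the temperature is at most 131°C, then by Premise 2, the temperature is at most 144°C.
Since one of the temperature is above 131°C or the temperature is at most 131°C must hold, we get the temperature is above 11°C or the temperature is at most 144°C.

The temperature is above 11°C or the temperature is at most 144°C.


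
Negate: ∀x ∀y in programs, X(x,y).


Original: ∀x ∀y X(x,y)
Rule: ¬∀→∃, ¬∃→∀, negate predicate.
Negation: ∃x ∃y ¬X(x,y)

∃x ∃y ¬X(x,y)


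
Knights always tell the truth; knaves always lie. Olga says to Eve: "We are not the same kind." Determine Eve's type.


Olga says: "We are not the same kind."
Case 1: Olga is a Knight (truth-teller)
  Statement is true → they ARE different → Eve is a Knave
Case 2: Olga is a Knave (liar)
  Statement is false → they are NOT different → Eve is a Knave
In both cases, Eve is a Knave.

Knave


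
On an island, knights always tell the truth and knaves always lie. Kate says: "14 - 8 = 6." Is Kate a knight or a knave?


Statement: "14 - 8 = 6."
Actual: 14 - 8 = 6
Claimed: 6
Statement is TRUE → Kate tells the truth → Knight

Knight


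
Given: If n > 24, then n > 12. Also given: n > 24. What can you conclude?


Modus ponens: P → Q, P ⊢ Q
P: n > 24
Q: n > 12
We have P → Q and P is true.
By modus ponens, Q must be true.

n > 12


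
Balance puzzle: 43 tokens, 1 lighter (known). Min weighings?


Each weighing has 3 outcomes (left heavy / balance / right heavy), so k weighings distinguish at most 3^k cases; splitting into three near-equal groups achieves this.
Need 3^k ≥ 43: 3^3 = 27 < 43 ≤ 3^4 = 81
k = ⌈log₃(43)⌉ = 4

4


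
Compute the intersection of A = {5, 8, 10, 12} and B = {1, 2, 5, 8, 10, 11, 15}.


A = {5, 8, 10, 12}
B = {1, 2, 5, 8, 10, 11, 15}
Operation: intersection
Elements in both: 5, 8, 10

{5, 8, 10}


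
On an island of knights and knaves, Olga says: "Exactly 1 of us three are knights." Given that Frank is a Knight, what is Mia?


Olga claims exactly 1 knights among Olga, Frank, Mia.
Given: Frank is a Knight.

Case 1: Olga is a Knight (tells truth)
  Then exactly 1 of the three are knights.
  Counting Olga, Frank: 2 knight(s) so far. Need -1 more → impossible.
Case 2: Olga is a Knave (lies)
  Then the count is NOT 1.
  If Mia = Knave, count = 1 = 1 → claim would be true, contradicts lie.
  If Mia = Knight, count = 2 ≠ 1 → lie confirmed ✓

Mia is a Knight.

Knight


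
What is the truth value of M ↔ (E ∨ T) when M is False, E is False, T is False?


M = False, E = False, T = False
Step 1: E ∨ T = False OR False = False
Step 2: M ↔ (False): true when both sides have same truth value.
Result: False ↔ False = True

True


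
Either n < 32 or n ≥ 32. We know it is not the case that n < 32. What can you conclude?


Disjunctive syllogism: P ∨ Q, ¬P ⊢ Q
Disjunction: n < 32 ∨ n ≥ 32
We know it is not the case that n < 32.
By disjunctive syllogism, the other disjunct must be true.

n ≥ 32


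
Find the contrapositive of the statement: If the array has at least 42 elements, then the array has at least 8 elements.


Original: If the array has at least 42 elements, then the array has at least 8 elements
Contrapositive: If ¬Q, then ¬P
Negate Q: not (the array has at least 8 elements)
Negate P: not (the array has at least 42 elements)

If not (the array has at least 8 elements), then not (the array has at least 42 elements).


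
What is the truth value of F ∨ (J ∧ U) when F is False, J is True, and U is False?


F = False, J = True, U = False
Step 1: J ∧ U = True AND False = False
Step 2: F ∨ False = False OR False = False
AND evaluated first (higher precedence); then OR applied.

False


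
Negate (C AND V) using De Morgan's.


De Morgan's law: ¬(P ∧ Q) ≡ ¬P ∨ ¬Q
¬(C ∧ V) = ¬C ∨ ¬V

¬C ∨ ¬V


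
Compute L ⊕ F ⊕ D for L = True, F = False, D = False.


L = True, F = False, D = False
Step 1: L ⊕ F = True XOR False = True
Step 2: True ⊕ D = True XOR False = True
XOR is true when an odd number of operands are true.

True


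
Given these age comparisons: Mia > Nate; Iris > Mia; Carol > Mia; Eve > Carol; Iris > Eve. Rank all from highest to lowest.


Constraints: Mia > Nate; Iris > Mia; Carol > Mia; Eve > Carol; Iris > Eve
Method: at each step, the next-highest is the one remaining person who never appears on the smaller side of a constraint between remaining people.
  Step 1: remaining {Carol, Eve, Nate, Mia, Iris}; on the smaller side: {Carol, Eve, Nate, Mia} → Iris is next (Iris > Mia; Iris > Eve).
  Step 2: remaining {Carol, Eve, Nate, Mia}; on the smaller side: {Carol, Nate, Mia} → Eve is next (Eve > Carol).
  Step 3: remaining {Carol, Nate, Mia}; on the smaller side: {Nate, Mia} → Carol is next (Carol > Mia).
  Step 4: remaining {Nate, Mia}; on the smaller side: {Nate} → Mia is next (Mia > Nate).
  Step 5: only Nate remains → lowest.
Final ranking (highest to lowest):

Iris > Eve > Carol > Mia > Nate


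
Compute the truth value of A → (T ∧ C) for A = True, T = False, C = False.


A = True, T = False, C = False
Step 1: T ∧ C = False AND False = False
Step 2: A → (False): false only when A=True and consequent=False.
Result: False

False


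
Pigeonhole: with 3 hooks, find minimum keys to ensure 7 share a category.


Pigeonhole: to guarantee k in one of n categories, need (k-1)×n + 1.
k = 7, n = 3
Minimum = (7-1) × 3 + 1 = 6 × 3 + 1

19


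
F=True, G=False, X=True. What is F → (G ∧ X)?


F = True, G = False, X = True
Expression: F → (G ∧ X)
Step 1: G ∧ X = False AND True = False
Step 2: F → (False) = True → False = False

False


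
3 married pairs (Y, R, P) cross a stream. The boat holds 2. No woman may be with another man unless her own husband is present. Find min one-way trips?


Label couples Y, R, P (H = husband, W = wife).
Counting alone: 6 people, the boat carries 2 and someone must bring it back, so each round trip nets at most +1 on the far side until the last crossing → at least 9 trips. The jealousy constraint makes 9 impossible; the shortest valid schedule has 11:
1. WY+WR →  (far: WY,WR; near: HY,HR,HP,WP)
2. WY ←       (far: WR; near: HY,HR,HP,WY,WP)
3. WY+WP →  (far: WY,WR,WP; near: HY,HR,HP)
4. WY ←       (far: WR,WP; near: HY,HR,HP,WY)
5. HR+HP →  (far: HR,WR,HP,WP; near: HY,WY)
6. HR+WR ←  (far: HP,WP; near: HY,WY,HR,WR)
7. HY+HR →  (far: HY,HR,HP,WP; near: WY,WR)
8. WP ←       (far: HY,HR,HP; near: WY,WR,WP)
9. WY+WR →  (far: HY,WY,HR,WR,HP; near: WP)
10. HP ←      (far: HY,WY,HR,WR; near: HP,WP)
11. HP+WP → (far: all six; near: empty)
In every state each wife is either with her husband or with no other man.
Minimum trips = 11

11


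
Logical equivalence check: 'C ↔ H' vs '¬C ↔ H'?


Expression 1: C ↔ H
Expression 2: ¬C ↔ H
Truth table (C H | Expr1 Expr2):
  T T |   T     F   ← differ
  T F |   F     T   ← differ
  F T |   F     T   ← differ
  F F |   T     F   ← differ
Counterexample: C=T, H=T gives Expr1 = T but Expr2 = F, so the expressions are NOT logically equivalent.

No


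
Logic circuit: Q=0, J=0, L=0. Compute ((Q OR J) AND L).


Q OR J = 0|0 = 0
0 AND 0 = 0

0


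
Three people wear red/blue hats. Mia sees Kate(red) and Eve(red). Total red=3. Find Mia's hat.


Total red = 3, seen red = 2
Own red = 3 - 2 = 1
Mia's hat is red.

red


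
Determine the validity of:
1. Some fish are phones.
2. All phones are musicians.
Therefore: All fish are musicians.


Premise 1: Some fish are phones.
Premise 2: All phones are musicians.
Conclusion: All fish are musicians.
Fallacy: illicit minor. The minor term (fish) is distributed in the conclusion ('All fish ...') but undistributed in its premise ('Some fish are phones' doesn't cover all fish).
Only 'Some fish are musicians' follows, not 'All'.

Invalid


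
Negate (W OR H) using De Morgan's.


De Morgan's law: ¬(P ∨ Q) ≡ ¬P ∧ ¬Q
¬(W ∨ H) = ¬W ∧ ¬H

¬W ∧ ¬H


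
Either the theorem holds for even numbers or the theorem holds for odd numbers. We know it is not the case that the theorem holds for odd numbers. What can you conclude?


Disjunctive syllogism: P ∨ Q, ¬P ⊢ Q
Disjunction: the theorem holds for even numbers ∨ the theorem holds for odd numbers
We know it is not the case that the theorem holds for odd numbers.
By disjunctive syllogism, the other disjunct must be true.

The theorem holds for even numbers


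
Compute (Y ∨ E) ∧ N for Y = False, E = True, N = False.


Y = False, E = True, N = False
Step 1: Y ∨ E = False OR True = True
Step 2: True ∧ N = True AND False = False
OR is true when at least one operand is true; AND requires both.

False


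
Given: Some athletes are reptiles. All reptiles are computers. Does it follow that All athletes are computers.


Premise 1: Some athletes are reptiles.
Premise 2: All reptiles are computers.
Conclusion: All athletes are computers.
Fallacy: illicit minor. The minor term (athletes) is distributed in the conclusion ('All athletes ...') but undistributed in its premise ('Some athletes are reptiles' doesn't cover all athletes).
Only 'Some athletes are computers' follows, not 'All'.

Invalid


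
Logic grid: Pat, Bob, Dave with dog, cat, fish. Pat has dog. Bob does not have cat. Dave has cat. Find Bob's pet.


From clues:
  Dave → cat
  Pat → dog
By elimination, Bob gets the remaining.

fish


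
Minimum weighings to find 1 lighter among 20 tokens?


Each weighing has 3 outcomes (left heavy / balance / right heavy), so k weighings distinguish at most 3^k cases; splitting into three near-equal groups achieves this.
Need 3^k ≥ 20: 3^2 = 9 < 20 ≤ 3^3 = 27
k = ⌈log₃(20)⌉ = 3

3


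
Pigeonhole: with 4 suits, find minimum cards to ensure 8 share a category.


Pigeonhole: to guarantee k in one of n categories, need (k-1)×n + 1.
k = 8, n = 4
Minimum = (8-1) × 4 + 1 = 7 × 4 + 1

29


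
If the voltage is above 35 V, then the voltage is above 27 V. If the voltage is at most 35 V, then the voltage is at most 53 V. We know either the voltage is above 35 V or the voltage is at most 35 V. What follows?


Constructive dilemma: (P → Q) ∧ (R → S), P ∨ R ⊢ Q ∨ S
Premise 1: the voltage is above 35 V → the voltage is above 27 V
Premise 2: the voltage is at most 35 V → the voltage is at most 53 V
Premise 3: the voltage is above 35 V ∨ the voltage is at most 35 V
Case 1: Assuming the voltage is above 35 V, then by Premise 1, the voltage is above 27 V.
Case 2: Assuming the voltage is at most 35 V, then by Premise 2, the voltage is at most 53 V.
Since one of the voltage is above 35 V or the voltage is at most 35 V must hold, we get the voltage is above 27 V or the voltage is at most 53 V.

The voltage is above 27 V or the voltage is at most 53 V.


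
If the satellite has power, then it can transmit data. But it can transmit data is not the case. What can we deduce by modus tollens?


Modus tollens: P → Q, ¬Q ⊢ ¬P
P: the satellite has power
Q: it can transmit data
We have P → Q and Q is false.
By modus tollens, P must be false.

It is not the case that the satellite has power


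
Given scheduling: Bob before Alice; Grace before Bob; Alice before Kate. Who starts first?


Constraints: Bob before Alice; Grace before Bob; Alice before Kate
The first task can have nothing scheduled before it, so it must never appear on the right of a 'before'.
Tasks appearing after some 'before': Alice, Bob, Kate.
The only task not in that list is Grace → it is first.

Grace


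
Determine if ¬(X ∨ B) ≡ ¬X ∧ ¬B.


Expression 1: ¬(X ∨ B)
Expression 2: ¬X ∧ ¬B
Truth table (X B | Expr1 Expr2):
  T T |   F     F
  T F |   F     F
  F T |   F     F
  F F |   T     T
All 4 rows agree, so the expressions are logically equivalent.

Yes


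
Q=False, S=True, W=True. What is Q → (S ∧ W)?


Q = False, S = True, W = True
Expression: Q → (S ∧ W)
Step 1: S ∧ W = True AND True = True
Step 2: Q → (True) = False → True = True

True


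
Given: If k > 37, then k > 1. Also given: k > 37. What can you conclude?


Modus ponens: P → Q, P ⊢ Q
P: k > 37
Q: k > 1
We have P → Q and P is true.
By modus ponens, Q must be true.

k > 1


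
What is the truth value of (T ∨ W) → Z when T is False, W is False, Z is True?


T = False, W = False, Z = True
Step 1: T ∨ W = False OR False = False
Step 2: (False) → Z: false only when antecedent=True and Z=False.
Result: True

True


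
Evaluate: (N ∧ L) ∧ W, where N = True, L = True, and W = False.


N = True, L = True, W = False
Step 1: N ∧ L = True AND True = True
Step 2: True ∧ W = True AND False = False
AND is true only when ALL operands are true.

False


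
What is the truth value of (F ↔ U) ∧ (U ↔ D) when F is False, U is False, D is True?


F = False, U = False, D = True
Step 1: F ↔ U is true when F and U have the same value. Result: True
Step 2: U ↔ D is true when U and D have the same value. Result: False
Step 3: True ∧ False = False

False


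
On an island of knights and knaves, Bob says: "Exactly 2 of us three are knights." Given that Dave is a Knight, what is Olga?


Bob claims exactly 2 knights among Bob, Dave, Olga.
Given: Dave is a Knight.

Case 1: Bob is a Knight (tells truth)
  Then exactly 2 of the three are knights.
  Counting Bob, Dave: 2 knight(s) so far. Need 0 more → Olga = Knave.
Case 2: Bob is a Knave (lies)
  Then the count is NOT 2.
  If Olga = Knight, count = 2 = 2 → claim would be true, contradicts lie.
  If Olga = Knave, count = 1 ≠ 2 → lie confirmed ✓

Olga is a Knave.

Knave


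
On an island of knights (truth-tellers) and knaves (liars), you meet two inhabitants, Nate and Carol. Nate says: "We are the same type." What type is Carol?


Nate says: "We are the same type."
Case 1: Nate is a Knight (truth-teller)
  Statement is true → they ARE the same → Carol is also a Knight
Case 2: Nate is a Knave (liar)
  Statement is false → they are NOT the same → Carol is a Knight
In both cases, Carol is a Knight.

Knight


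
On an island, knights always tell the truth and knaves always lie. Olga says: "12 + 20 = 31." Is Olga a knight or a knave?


Statement: "12 + 20 = 31."
Actual: 12 + 20 = 32
Claimed: 31
Statement is FALSE → Olga lies → Knave

Knave


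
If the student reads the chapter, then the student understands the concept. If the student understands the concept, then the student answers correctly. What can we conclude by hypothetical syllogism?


Hypothetical syllogism: P → Q, Q → R ⊢ P → R
Premise 1: the student reads the chapter → the student understands the concept
Premise 2: the student understands the concept → the student answers correctly
Chain the implications: the middle term (the student understands the concept) links the two.
Conclusion: If the student reads the chapter, then the student answers correctly.

If the student reads the chapter, then the student answers correctly.


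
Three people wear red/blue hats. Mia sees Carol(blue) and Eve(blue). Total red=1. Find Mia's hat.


Total red = 1, seen red = 0
Own red = 1 - 0 = 1
Mia's hat is red.

red


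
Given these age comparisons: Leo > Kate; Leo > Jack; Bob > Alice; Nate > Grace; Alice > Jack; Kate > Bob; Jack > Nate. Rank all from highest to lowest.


Constraints: Leo > Kate; Leo > Jack; Bob > Alice; Nate > Grace; Alice > Jack; Kate > Bob; Jack > Nate
Method: at each step, the next-highest is the one remaining person who never appears on the smaller side of a constraint between remaining people.
  Step 1: remaining {Kate, Leo, Alice, Bob, Jack, Nate, Grace}; on the smaller side: {Kate, Alice, Bob, Jack, Nate, Grace} → Leo is next (Leo > Kate; Leo > Jack).
  Step 2: remaining {Kate, Alice, Bob, Jack, Nate, Grace}; on the smaller side: {Alice, Bob, Jack, Nate, Grace} → Kate is next (Kate > Bob).
  Step 3: remaining {Alice, Bob, Jack, Nate, Grace}; on the smaller side: {Alice, Jack, Nate, Grace} → Bob is next (Bob > Alice).
  Step 4: remaining {Alice, Jack, Nate, Grace}; on the smaller side: {Jack, Nate, Grace} → Alice is next (Alice > Jack).
  Step 5: remaining {Jack, Nate, Grace}; on the smaller side: {Nate, Grace} → Jack is next (Jack > Nate).
  Step 6: remaining {Nate, Grace}; on the smaller side: {Grace} → Nate is next (Nate > Grace).
  Step 7: only Grace remains → lowest.
Final ranking (highest to lowest):

Leo > Kate > Bob > Alice > Jack > Nate > Grace


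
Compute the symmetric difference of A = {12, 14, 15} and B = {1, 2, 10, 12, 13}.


A = {12, 14, 15}
B = {1, 2, 10, 12, 13}
Operation: symmetric difference
In A only: [14, 15], in B only: [1, 2, 10, 13]

{1, 2, 10, 13, 14, 15}


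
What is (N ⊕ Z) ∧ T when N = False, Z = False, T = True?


N = False, Z = False, T = True
Step 1: N ⊕ Z = False XOR False = False
Step 2: False ∧ T = False AND True = False
XOR true when exactly one of N,Z is true; then AND with T.

False


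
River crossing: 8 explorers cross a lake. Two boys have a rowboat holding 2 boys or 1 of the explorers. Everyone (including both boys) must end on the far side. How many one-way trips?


Per crossing of one of the explorers: boys→, one←, one of the explorers→, one← = 4 trips
8 × 4 = 32, + 1 final boys→ = 33
Minimum trips = 33

33


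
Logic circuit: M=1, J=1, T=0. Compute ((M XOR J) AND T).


M XOR J = 1^1 = 0
0 AND 0 = 0

0


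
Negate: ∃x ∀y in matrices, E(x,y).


Original: ∃x ∀y E(x,y)
Rule: ¬∀→∃, ¬∃→∀, negate predicate.
Negation: ∀x ∃y ¬E(x,y)

∀x ∃y ¬E(x,y)


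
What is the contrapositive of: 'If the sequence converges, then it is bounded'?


Original: If the sequence converges, then it is bounded
Contrapositive: If ¬Q, then ¬P
Negate Q: not (it is bounded)
Negate P: not (the sequence converges)

If not (it is bounded), then not (the sequence converges).


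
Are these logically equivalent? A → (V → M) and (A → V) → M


Expression 1: A → (V → M)
Expression 2: (A → V) → M
Truth table (A V M | Expr1 Expr2):
  T T T |   T     T
  T T F |   F     F
  T F T |   T     T
  T F F |   T     T
  F T T |   T     T
  F T F |   T     F   ← differ
  F F T |   T     T
  F F F |   T     F   ← differ
Counterexample: A=F, V=T, M=F gives Expr1 = T but Expr2 = F, so the expressions are NOT logically equivalent.

No


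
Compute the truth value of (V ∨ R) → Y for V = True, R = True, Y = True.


V = True, R = True, Y = True
Step 1: V ∨ R = True OR True = True
Step 2: (True) → Y: false only when antecedent=True and Y=False.
Result: True

True


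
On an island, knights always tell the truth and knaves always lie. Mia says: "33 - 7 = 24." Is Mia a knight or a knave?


Statement: "33 - 7 = 24."
Actual: 33 - 7 = 26
Claimed: 24
Statement is FALSE → Mia lies → Knave

Knave


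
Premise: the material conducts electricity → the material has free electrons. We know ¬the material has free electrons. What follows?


Modus tollens: P → Q, ¬Q ⊢ ¬P
P: the material conducts electricity
Q: the material has free electrons
We have P → Q and Q is false.
By modus tollens, P must be false.

It is not the case that the material conducts electricity


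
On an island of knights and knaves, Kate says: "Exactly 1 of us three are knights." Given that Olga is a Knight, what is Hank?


Kate claims exactly 1 knights among Kate, Olga, Hank.
Given: Olga is a Knight.

Case 1: Kate is a Knight (tells truth)
  Then exactly 1 of the three are knights.
  Counting Kate, Olga: 2 knight(s) so far. Need -1 more → impossible.
Case 2: Kate is a Knave (lies)
  Then the count is NOT 1.
  If Hank = Knave, count = 1 = 1 → claim would be true, contradicts lie.
  If Hank = Knight, count = 2 ≠ 1 → lie confirmed ✓

Hank is a Knight.

Knight


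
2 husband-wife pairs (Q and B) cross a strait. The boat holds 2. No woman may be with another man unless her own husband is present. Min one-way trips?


Label couples Q and B.
1. WQ+WB → (far: WQ,WB; near: HQ,HB)
2. WQ ←   (far: WB; near: HQ,HB,WQ)
3. HQ+HB → (far: HQ,HB,WB; near: WQ)
4. HQ ←   (far: HB,WB; near: HQ,WQ)  — HQ returns, since WQ is alone on near bank
5. HQ+WQ → (far: all four; near: empty)
Every state respects the constraint.
Minimum trips = 5

5


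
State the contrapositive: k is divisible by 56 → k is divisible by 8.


Original: If k is divisible by 56, then k is divisible by 8
Contrapositive: If ¬Q, then ¬P
Negate Q: not (k is divisible by 8)
Negate P: not (k is divisible by 56)

If not (k is divisible by 8), then not (k is divisible by 56).


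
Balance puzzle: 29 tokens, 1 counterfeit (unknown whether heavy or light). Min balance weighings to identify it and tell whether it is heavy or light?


Let n = 29. 58 possibilities (n tokens × lighter/heavier); each weighing has 3 outcomes.
Bound for k weighings: say the first weighing puts j tokens on each pan. If it tips, the 2j weighed tokens remain suspects (each with a known direction) and k-1 weighings give 3^(k-1) outcomes; 3^(k-1) is odd, so 2j ≤ 3^(k-1) - 1. If it balances, the n - 2j unweighed tokens remain with direction unknown: 2(n - 2j) ≤ 3^(k-1) - 1 by the same parity argument. Adding, n ≤ (3^(k-1) - 1) + (3^(k-1) - 1)/2 = (3^k - 3)/2, and the classical three-group strategy achieves this (3 tokens in 2 weighings, 12 in 3, 39 in 4, 120 in 5).
So we need the smallest k with (3^k - 3)/2 ≥ 29.
k = 3: (3^3 - 3)/2 = 12 < 29 ✗
k = 4: (3^4 - 3)/2 = 39 ≥ 29 ✓

4


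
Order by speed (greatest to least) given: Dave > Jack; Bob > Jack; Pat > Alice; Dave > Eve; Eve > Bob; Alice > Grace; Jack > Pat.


Constraints: Dave > Jack; Bob > Jack; Pat > Alice; Dave > Eve; Eve > Bob; Alice > Grace; Jack > Pat
Method: at each step, the next-highest is the one remaining person who never appears on the smaller side of a constraint between remaining people.
  Step 1: remaining {Alice, Eve, Bob, Grace, Jack, Pat, Dave}; on the smaller side: {Alice, Eve, Bob, Grace, Jack, Pat} → Dave is next (Dave > Jack; Dave > Eve).
  Step 2: remaining {Alice, Eve, Bob, Grace, Jack, Pat}; on the smaller side: {Alice, Bob, Grace, Jack, Pat} → Eve is next (Eve > Bob).
  Step 3: remaining {Alice, Bob, Grace, Jack, Pat}; on the smaller side: {Alice, Grace, Jack, Pat} → Bob is next (Bob > Jack).
  Step 4: remaining {Alice, Grace, Jack, Pat}; on the smaller side: {Alice, Grace, Pat} → Jack is next (Jack > Pat).
  Step 5: remaining {Alice, Grace, Pat}; on the smaller side: {Alice, Grace} → Pat is next (Pat > Alice).
  Step 6: remaining {Alice, Grace}; on the smaller side: {Grace} → Alice is next (Alice > Grace).
  Step 7: only Grace remains → lowest.
Final ranking (highest to lowest):

Dave > Eve > Bob > Jack > Pat > Alice > Grace


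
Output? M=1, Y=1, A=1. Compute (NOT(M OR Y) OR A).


M OR Y = 1
NOT(1) = 0
0 OR 1 = 1

1


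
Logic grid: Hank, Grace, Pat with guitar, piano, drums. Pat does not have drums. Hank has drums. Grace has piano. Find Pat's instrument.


From clues:
  Hank → drums
  Grace → piano
By elimination, Pat gets the remaining.

guitar


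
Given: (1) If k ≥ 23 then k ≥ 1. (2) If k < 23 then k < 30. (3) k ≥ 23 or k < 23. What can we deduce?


Constructive dilemma: (P → Q) ∧ (R → S), P ∨ R ⊢ Q ∨ S
Premise 1: k ≥ 23 → k ≥ 1
Premise 2: k < 23 → k < 30
Premise 3: k ≥ 23 ∨ k < 23
Case 1: Assuming k ≥ 23, then by Premise 1, k ≥ 1.
Case 2: Assuming k < 23, then by Premise 2, k < 30.
Since one of k ≥ 23 or k < 23 must hold, we get k ≥ 1 or k < 30.

k ≥ 1 or k < 30.


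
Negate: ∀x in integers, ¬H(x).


Original: ∀x ¬H(x)
Rule: ¬∀→∃, ¬∃→∀, negate predicate.
Negation: ∃x H(x)

∃x H(x)


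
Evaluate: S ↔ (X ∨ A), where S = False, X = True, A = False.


S = False, X = True, A = False
Step 1: X ∨ A = True OR False = True
Step 2: S ↔ (True): true when both sides have same truth value.
Result: False ↔ True = False

False


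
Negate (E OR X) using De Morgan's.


De Morgan's law: ¬(P ∨ Q) ≡ ¬P ∧ ¬Q
¬(E ∨ X) = ¬E ∧ ¬X

¬E ∧ ¬X


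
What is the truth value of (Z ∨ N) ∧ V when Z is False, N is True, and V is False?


Z = False, N = True, V = False
Step 1: Z ∨ N = False OR True = True
Step 2: True ∧ V = True AND False = False
OR is true when at least one operand is true; AND requires both.

False


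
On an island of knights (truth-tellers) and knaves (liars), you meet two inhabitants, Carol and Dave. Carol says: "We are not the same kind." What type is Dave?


Carol says: "We are not the same kind."
Case 1: Carol is a Knight (truth-teller)
  Statement is true → they ARE different → Dave is a Knave
Case 2: Carol is a Knave (liar)
  Statement is false → they are NOT different → Dave is a Knave
In both cases, Dave is a Knave.

Knave


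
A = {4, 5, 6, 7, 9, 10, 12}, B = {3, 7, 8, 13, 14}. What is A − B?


A = {4, 5, 6, 7, 9, 10, 12}
B = {3, 7, 8, 13, 14}
Operation: difference A − B
In A but not B: 4, 5, 6, 9, 10, 12

{4, 5, 6, 9, 10, 12}


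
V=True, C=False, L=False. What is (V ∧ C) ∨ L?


V = True, C = False, L = False
Expression: (V ∧ C) ∨ L
Step 1: V ∧ C = True AND False = False
Step 2: (False) ∨ L = False OR False = False

False


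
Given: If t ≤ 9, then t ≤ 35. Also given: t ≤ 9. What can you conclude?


Modus ponens: P → Q, P ⊢ Q
P: t ≤ 9
Q: t ≤ 35
We have P → Q and P is true.
By modus ponens, Q must be true.

t ≤ 35


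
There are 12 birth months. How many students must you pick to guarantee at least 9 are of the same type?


Pigeonhole: to guarantee k in one of n categories, need (k-1)×n + 1.
k = 9, n = 12
Minimum = (9-1) × 12 + 1 = 8 × 12 + 1

97


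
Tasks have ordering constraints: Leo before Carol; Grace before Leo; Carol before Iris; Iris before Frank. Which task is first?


Constraints: Leo before Carol; Grace before Leo; Carol before Iris; Iris before Frank
The first task can have nothing scheduled before it, so it must never appear on the right of a 'before'.
Tasks appearing after some 'before': Carol, Leo, Iris, Frank.
The only task not in that list is Grace → it is first.

Grace


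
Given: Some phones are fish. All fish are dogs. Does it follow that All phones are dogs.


Premise 1: Some phones are fish.
Premise 2: All fish are dogs.
Conclusion: All phones are dogs.
Fallacy: illicit minor. The minor term (phones) is distributed in the conclusion ('All phones ...') but undistributed in its premise ('Some phones are fish' doesn't cover all phones).
Only 'Some phones are dogs' follows, not 'All'.

Invalid


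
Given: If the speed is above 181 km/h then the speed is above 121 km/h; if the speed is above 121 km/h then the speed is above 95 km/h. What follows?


Hypothetical syllogism: P → Q, Q → R ⊢ P → R
Premise 1: the speed is above 181 km/h → the speed is above 121 km/h
Premise 2: the speed is above 121 km/h → the speed is above 95 km/h
Chain the implications: the middle term (the speed is above 121 km/h) links the two.
Conclusion: If the speed is above 181 km/h, then the speed is above 95 km/h.

If the speed is above 181 km/h, then the speed is above 95 km/h.


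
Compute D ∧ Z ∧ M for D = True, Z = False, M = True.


D = True, Z = False, M = True
Step 1: D ∧ Z = True AND False = False
Step 2: (False) ∧ M = (False) AND True = False
AND is true only when ALL operands are true.

False
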